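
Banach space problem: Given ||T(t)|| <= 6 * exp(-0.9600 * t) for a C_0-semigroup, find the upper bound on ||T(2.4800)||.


||T(2.4800)|| <= 6 * exp(-0.9600 * 2.4800)
= 6 * exp(-2.3808)
= 6 * 0.0925
= 0.5549

0.5549


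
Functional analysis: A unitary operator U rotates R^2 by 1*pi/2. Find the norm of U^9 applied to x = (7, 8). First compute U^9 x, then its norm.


U is a rotation by theta = 1*pi/2
U^9 = rotation by 9*theta = 9*pi/2 = 1*pi/2 (mod 2*pi)
cos(1*pi/2) = 0.0000, sin(1*pi/2) = 1.0000
U^9 x = (0.0000 * 7 - 1.0000 * 8, 1.0000 * 7 + 0.0000 * 8)
= (-8.0000, 7.0000)
||U^9 x|| = sqrt((-8.0000)^2 + 7.0000^2) = sqrt(113.0000) = 10.6301

10.6301


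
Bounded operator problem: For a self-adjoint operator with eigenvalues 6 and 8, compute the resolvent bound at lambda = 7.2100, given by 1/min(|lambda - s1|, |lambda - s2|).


dist(7.2100, {6, 8}) = min(|7.2100 - 6|, |7.2100 - 8|)
= min(1.2100, 0.7900) = 0.7900
Resolvent bound = 1/0.7900 = 1.2658

1.2658


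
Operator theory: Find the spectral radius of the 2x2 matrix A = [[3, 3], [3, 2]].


For a 2x2 matrix, eigenvalues satisfy lambda^2 - (trace)*lambda + det = 0
trace = 3 + 2 = 5
det = 3*2 - 3*3 = -3
discriminant = 5^2 - 4*(-3) = 37
spectral radius = max |eigenvalue| = 5.5414

5.5414


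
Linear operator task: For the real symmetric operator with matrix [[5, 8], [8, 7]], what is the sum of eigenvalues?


For a self-adjoint (symmetric) matrix, the eigenvalues are real.
The sum of eigenvalues equals the trace of the matrix.
trace = 5 + 7 = 12

12


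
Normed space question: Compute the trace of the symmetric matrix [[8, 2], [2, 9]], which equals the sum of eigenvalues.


For a self-adjoint (symmetric) matrix, the eigenvalues are real.
The sum of eigenvalues equals the trace of the matrix.
trace = 8 + 9 = 17

17


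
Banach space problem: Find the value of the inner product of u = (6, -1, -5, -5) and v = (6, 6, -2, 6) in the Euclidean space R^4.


Computing the standard inner product <u, v> = sum u_i * v_i
= 6*6 + -1*6 + -5*-2 + -5*6
= 36 + -6 + 10 + -30
= 10

10


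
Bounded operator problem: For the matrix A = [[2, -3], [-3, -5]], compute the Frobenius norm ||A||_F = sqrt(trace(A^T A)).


||A||_F^2 = sum a_ij^2
= 2^2 + (-3)^2 + (-3)^2 + (-5)^2
= 4 + 9 + 9 + 25 = 47
||A||_F = sqrt(47) = 6.8557

6.8557


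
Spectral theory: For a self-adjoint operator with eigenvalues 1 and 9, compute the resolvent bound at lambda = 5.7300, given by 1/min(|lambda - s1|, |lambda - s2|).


dist(5.7300, {1, 9}) = min(|5.7300 - 1|, |5.7300 - 9|)
= min(4.7300, 3.2700) = 3.2700
Resolvent bound = 1/3.2700 = 0.3058

0.3058


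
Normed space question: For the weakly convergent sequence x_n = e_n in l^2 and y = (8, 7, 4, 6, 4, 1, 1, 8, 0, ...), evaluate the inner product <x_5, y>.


x_5 = e_5 is the standard basis vector with 1 in position 5.
<x_5, y> = y_5 = 4
As n -> infinity, <x_n, y> -> 0, confirming weak convergence of (x_n) to 0.

4


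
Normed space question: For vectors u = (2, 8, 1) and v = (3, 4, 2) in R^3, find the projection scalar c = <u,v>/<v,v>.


Computing <u,v> = 2*3 + 8*4 + 1*2 = 40
Computing <v,v> = 3^2 + 4^2 + 2^2 = 29
Projection coefficient = 40/29 = 1.3793

1.3793


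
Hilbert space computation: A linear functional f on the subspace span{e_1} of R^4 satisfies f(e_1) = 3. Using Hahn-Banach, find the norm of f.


The norm of f is given by ||f|| = sup_{||x||=1} |f(x)|.
On span{e_1}, ||e_1|| = 1, so ||f|| = |f(e_1)| / ||e_1||
= |3| / 1 = 3.0000

3.0000


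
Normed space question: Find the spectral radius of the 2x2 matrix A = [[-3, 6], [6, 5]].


For a 2x2 matrix, eigenvalues satisfy lambda^2 - (trace)*lambda + det = 0
trace = -3 + 5 = 2
det = -3*5 - 6*6 = -51
discriminant = 2^2 - 4*(-51) = 208
spectral radius = max |eigenvalue| = 8.2111

8.2111


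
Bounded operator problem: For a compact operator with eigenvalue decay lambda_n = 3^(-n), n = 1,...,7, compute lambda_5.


The eigenvalue formula gives lambda_5 = 1/3^5
= 1/243
= 0.0041

0.0041


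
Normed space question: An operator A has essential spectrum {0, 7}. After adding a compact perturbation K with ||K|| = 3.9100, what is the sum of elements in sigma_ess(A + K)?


By Weyl's theorem, the essential spectrum is invariant under compact perturbations.
sigma_ess(A + K) = sigma_ess(A) = {0, 7}
Sum = 0 + 7 = 7

7


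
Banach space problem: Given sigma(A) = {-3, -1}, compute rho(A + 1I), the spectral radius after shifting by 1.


Spectrum of A + 1I = {-2, 0}
Spectral radius = max |lambda| over the shifted spectrum
= max(2, 0) = 2

2


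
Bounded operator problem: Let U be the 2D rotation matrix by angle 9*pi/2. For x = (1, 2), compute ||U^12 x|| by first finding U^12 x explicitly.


U is a rotation by theta = 9*pi/2
U^12 = rotation by 12*theta = 108*pi/2 = 0*pi/2 (mod 2*pi)
cos(0*pi/2) = 1.0000, sin(0*pi/2) = 0.0000
U^12 x = (1.0000 * 1 - 0.0000 * 2, 0.0000 * 1 + 1.0000 * 2)
= (1.0000, 2.0000)
||U^12 x|| = sqrt(1.0000^2 + 2.0000^2) = sqrt(5.0000) = 2.2361

2.2361


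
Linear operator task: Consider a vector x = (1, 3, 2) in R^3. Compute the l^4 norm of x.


The l^4 norm = (sum |x_i|^4)^(1/4)
Sum of 4th powers = 1 + 81 + 16 = 98
||x||_4 = (98)^(1/4) = 3.1463

3.1463


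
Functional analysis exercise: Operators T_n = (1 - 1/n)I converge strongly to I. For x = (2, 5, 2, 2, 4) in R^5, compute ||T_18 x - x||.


T_18 x - x = (1 - 1/18)x - x = -x/18
||x|| = sqrt(53) = 7.2801
||T_18 x - x|| = ||x||/18 = 7.2801/18 = 0.4045

0.4045


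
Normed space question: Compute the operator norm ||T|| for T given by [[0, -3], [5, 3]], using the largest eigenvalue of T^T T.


A^T A = [[25, 15], [15, 18]]
trace(A^T A) = 43, det(A^T A) = 225
discriminant = 43^2 - 4*225 = 949
Largest eigenvalue of A^T A = (trace + sqrt(disc))/2 = 36.9029
||T|| = sqrt(36.9029) = 6.0748

6.0748


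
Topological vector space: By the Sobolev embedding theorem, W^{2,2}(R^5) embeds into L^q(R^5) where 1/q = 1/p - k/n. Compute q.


Using the Sobolev embedding formula: 1/q = 1/p - k/n
1/q = 1/2 - 2/5 = 1/10
q = 1/(1/10) = 10

10.0000


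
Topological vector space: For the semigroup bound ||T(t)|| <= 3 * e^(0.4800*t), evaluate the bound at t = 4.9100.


||T(4.9100)|| <= 3 * exp(0.4800 * 4.9100)
= 3 * exp(2.3568)
= 3 * 10.5571
= 31.6713

31.6713


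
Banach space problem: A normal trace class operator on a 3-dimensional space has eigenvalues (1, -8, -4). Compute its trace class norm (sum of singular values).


For a normal operator, singular values equal |eigenvalues|.
Trace norm = sum |lambda_i| = 1 + 8 + 4
= 13

13


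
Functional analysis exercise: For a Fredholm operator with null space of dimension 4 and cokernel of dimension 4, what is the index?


The Fredholm index is defined as ind(T) = dim(ker T) - dim(coker T)
= 4 - 4
= 0

0


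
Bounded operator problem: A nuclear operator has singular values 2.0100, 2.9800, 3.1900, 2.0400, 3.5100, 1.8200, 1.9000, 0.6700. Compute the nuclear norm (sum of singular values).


The nuclear norm is the sum of all singular values.
||T||_1 = 2.0100 + 2.9800 + 3.1900 + 2.0400 + 3.5100 + 1.8200 + 1.9000 + 0.6700
= 18.1200

18.1200


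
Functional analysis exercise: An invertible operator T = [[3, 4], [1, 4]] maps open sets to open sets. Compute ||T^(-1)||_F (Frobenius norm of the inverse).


det(T) = 3*4 - 4*1 = 8
T^(-1) = (1/8) * [[4, -4], [-1, 3]] = [[0.5000, -0.5000], [-0.1250, 0.3750]]
||T^(-1)||_F^2 = 0.5000^2 + (-0.5000)^2 + (-0.1250)^2 + 0.3750^2 = 0.6562
||T^(-1)||_F = sqrt(0.6562) = 0.8101

0.8101


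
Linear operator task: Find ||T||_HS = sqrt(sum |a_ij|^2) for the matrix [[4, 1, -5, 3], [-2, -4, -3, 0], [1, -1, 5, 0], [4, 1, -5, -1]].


The Hilbert-Schmidt norm is sqrt(sum of squares of all entries).
Sum of squares = 4^2 + 1^2 + (-5)^2 + 3^2 + (-2)^2 + (-4)^2 + (-3)^2 + 0^2 + 1^2 + (-1)^2 + 5^2 + 0^2 + 4^2 + 1^2 + (-5)^2 + (-1)^2
= 16 + 1 + 25 + 9 + 4 + 16 + 9 + 0 + 1 + 1 + 25 + 0 + 16 + 1 + 25 + 1 = 150
||T||_HS = sqrt(150) = 12.2474

12.2474


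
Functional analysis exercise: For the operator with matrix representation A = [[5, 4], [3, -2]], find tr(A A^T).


trace(A * A^T) = sum of squares of all entries
= 5^2 + 4^2 + 3^2 + (-2)^2
= 25 + 16 + 9 + 4
= 54

54


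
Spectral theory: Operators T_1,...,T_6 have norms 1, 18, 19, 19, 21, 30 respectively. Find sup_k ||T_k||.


By the Uniform Boundedness Principle, the supremum of norms is finite.
sup_k ||T_k|| = max(1, 18, 19, 19, 21, 30) = 30

30


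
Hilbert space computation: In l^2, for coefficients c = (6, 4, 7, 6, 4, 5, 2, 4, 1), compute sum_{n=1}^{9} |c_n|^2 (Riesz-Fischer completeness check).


sum |c_n|^2 = 6^2 + 4^2 + 7^2 + 6^2 + 4^2 + 5^2 + 2^2 + 4^2 + 1^2
= 36 + 16 + 49 + 36 + 16 + 25 + 4 + 16 + 1
= 199

199


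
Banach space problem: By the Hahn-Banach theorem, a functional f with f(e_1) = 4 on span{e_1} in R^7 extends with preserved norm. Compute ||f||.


The norm of f is given by ||f|| = sup_{||x||=1} |f(x)|.
On span{e_1}, ||e_1|| = 1, so ||f|| = |f(e_1)| / ||e_1||
= |4| / 1 = 4.0000

4.0000


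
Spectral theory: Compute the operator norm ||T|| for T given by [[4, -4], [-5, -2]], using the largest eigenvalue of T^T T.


A^T A = [[41, -6], [-6, 20]]
trace(A^T A) = 61, det(A^T A) = 784
discriminant = 61^2 - 4*784 = 585
Largest eigenvalue of A^T A = (trace + sqrt(disc))/2 = 42.5934
||T|| = sqrt(42.5934) = 6.5264

6.5264


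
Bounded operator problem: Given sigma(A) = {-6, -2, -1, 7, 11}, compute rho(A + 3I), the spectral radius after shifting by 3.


Spectrum of A + 3I = {-3, 1, 2, 10, 14}
Spectral radius = max |lambda| over the shifted spectrum
= max(3, 1, 2, 10, 14) = 14

14


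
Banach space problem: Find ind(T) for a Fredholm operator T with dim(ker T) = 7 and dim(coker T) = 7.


The Fredholm index is defined as ind(T) = dim(ker T) - dim(coker T)
= 7 - 7
= 0

0


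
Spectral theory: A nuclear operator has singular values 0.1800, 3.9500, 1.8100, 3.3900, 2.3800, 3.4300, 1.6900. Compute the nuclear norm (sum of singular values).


The nuclear norm is the sum of all singular values.
||T||_1 = 0.1800 + 3.9500 + 1.8100 + 3.3900 + 2.3800 + 3.4300 + 1.6900
= 16.8300

16.8300


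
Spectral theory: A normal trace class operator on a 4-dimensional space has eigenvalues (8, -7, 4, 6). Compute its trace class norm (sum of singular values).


For a normal operator, singular values equal |eigenvalues|.
Trace norm = sum |lambda_i| = 8 + 7 + 4 + 6
= 25

25


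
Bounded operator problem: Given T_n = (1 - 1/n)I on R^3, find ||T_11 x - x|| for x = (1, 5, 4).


T_11 x - x = (1 - 1/11)x - x = -x/11
||x|| = sqrt(42) = 6.4807
||T_11 x - x|| = ||x||/11 = 6.4807/11 = 0.5892

0.5892


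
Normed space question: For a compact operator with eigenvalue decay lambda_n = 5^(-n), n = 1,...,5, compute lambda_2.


The eigenvalue formula gives lambda_2 = 1/5^2
= 1/25
= 0.0400

0.0400


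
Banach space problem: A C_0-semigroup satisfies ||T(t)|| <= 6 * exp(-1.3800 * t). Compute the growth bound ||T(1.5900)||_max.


||T(1.5900)|| <= 6 * exp(-1.3800 * 1.5900)
= 6 * exp(-2.1942)
= 6 * 0.1114
= 0.6687

0.6687


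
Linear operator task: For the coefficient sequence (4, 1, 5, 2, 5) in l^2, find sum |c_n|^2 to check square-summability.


sum |c_n|^2 = 4^2 + 1^2 + 5^2 + 2^2 + 5^2
= 16 + 1 + 25 + 4 + 25
= 71

71


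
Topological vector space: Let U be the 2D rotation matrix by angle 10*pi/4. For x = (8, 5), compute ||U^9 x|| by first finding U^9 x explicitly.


U is a rotation by theta = 10*pi/4
U^9 = rotation by 9*theta = 90*pi/4 = 2*pi/4 (mod 2*pi)
cos(2*pi/4) = 0.0000, sin(2*pi/4) = 1.0000
U^9 x = (0.0000 * 8 - 1.0000 * 5, 1.0000 * 8 + 0.0000 * 5)
= (-5.0000, 8.0000)
||U^9 x|| = sqrt((-5.0000)^2 + 8.0000^2) = sqrt(89.0000) = 9.4340

9.4340


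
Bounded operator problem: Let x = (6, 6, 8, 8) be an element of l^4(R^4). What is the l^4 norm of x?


The l^4 norm = (sum |x_i|^4)^(1/4)
Sum of 4th powers = 1296 + 1296 + 4096 + 4096 = 10784
||x||_4 = (10784)^(1/4) = 10.1905

10.1905


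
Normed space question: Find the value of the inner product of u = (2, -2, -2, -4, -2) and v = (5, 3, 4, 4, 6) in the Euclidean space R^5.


Computing the standard inner product <u, v> = sum u_i * v_i
= 2*5 + -2*3 + -2*4 + -4*4 + -2*6
= 10 + -6 + -8 + -16 + -12
= -32

-32


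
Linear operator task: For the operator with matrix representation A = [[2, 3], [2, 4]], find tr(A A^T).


trace(A * A^T) = sum of squares of all entries
= 2^2 + 3^2 + 2^2 + 4^2
= 4 + 9 + 4 + 16
= 33

33


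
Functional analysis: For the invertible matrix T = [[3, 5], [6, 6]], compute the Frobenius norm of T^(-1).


det(T) = 3*6 - 5*6 = -12
T^(-1) = (1/-12) * [[6, -5], [-6, 3]] = [[-0.5000, 0.4167], [0.5000, -0.2500]]
||T^(-1)||_F^2 = (-0.5000)^2 + 0.4167^2 + 0.5000^2 + (-0.2500)^2 = 0.7361
||T^(-1)||_F = sqrt(0.7361) = 0.8580

0.8580


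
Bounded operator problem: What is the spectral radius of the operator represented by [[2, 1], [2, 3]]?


For a 2x2 matrix, eigenvalues satisfy lambda^2 - (trace)*lambda + det = 0
trace = 2 + 3 = 5
det = 2*3 - 1*2 = 4
discriminant = 5^2 - 4*(4) = 9
spectral radius = max |eigenvalue| = 4.0000

4.0000


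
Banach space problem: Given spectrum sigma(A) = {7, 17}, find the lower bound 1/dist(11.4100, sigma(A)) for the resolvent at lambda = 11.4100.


dist(11.4100, {7, 17}) = min(|11.4100 - 7|, |11.4100 - 17|)
= min(4.4100, 5.5900) = 4.4100
Resolvent bound = 1/4.4100 = 0.2268

0.2268


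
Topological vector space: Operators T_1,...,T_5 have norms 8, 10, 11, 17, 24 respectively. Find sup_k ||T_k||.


By the Uniform Boundedness Principle, the supremum of norms is finite.
sup_k ||T_k|| = max(8, 10, 11, 17, 24) = 24

24


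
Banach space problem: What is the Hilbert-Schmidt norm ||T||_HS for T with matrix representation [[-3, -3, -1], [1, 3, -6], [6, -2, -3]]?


The Hilbert-Schmidt norm is sqrt(sum of squares of all entries).
Sum of squares = (-3)^2 + (-3)^2 + (-1)^2 + 1^2 + 3^2 + (-6)^2 + 6^2 + (-2)^2 + (-3)^2
= 9 + 9 + 1 + 1 + 9 + 36 + 36 + 4 + 9 = 114
||T||_HS = sqrt(114) = 10.6771

10.6771


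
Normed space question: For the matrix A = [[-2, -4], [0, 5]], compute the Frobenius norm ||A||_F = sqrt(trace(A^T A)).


||A||_F^2 = sum a_ij^2
= (-2)^2 + (-4)^2 + 0^2 + 5^2
= 4 + 16 + 0 + 25 = 45
||A||_F = sqrt(45) = 6.7082

6.7082


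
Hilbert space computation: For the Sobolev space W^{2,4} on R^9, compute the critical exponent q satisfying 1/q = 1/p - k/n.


Using the Sobolev embedding formula: 1/q = 1/p - k/n
1/q = 1/4 - 2/9 = 1/36
q = 1/(1/36) = 36

36.0000


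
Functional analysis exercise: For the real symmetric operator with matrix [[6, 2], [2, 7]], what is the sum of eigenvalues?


For a self-adjoint (symmetric) matrix, the eigenvalues are real.
The sum of eigenvalues equals the trace of the matrix.
trace = 6 + 7 = 13

13


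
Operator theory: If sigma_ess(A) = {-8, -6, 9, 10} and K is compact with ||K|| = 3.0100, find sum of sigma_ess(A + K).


By Weyl's theorem, the essential spectrum is invariant under compact perturbations.
sigma_ess(A + K) = sigma_ess(A) = {-8, -6, 9, 10}
Sum = -8 + -6 + 9 + 10 = 5

5


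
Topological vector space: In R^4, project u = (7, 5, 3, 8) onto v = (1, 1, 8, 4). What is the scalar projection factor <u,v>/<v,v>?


Computing <u,v> = 7*1 + 5*1 + 3*8 + 8*4 = 68
Computing <v,v> = 1^2 + 1^2 + 8^2 + 4^2 = 82
Projection coefficient = 68/82 = 0.8293

0.8293


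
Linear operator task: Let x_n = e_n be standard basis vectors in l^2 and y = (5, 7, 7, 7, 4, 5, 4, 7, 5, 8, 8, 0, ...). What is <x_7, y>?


x_7 = e_7 is the standard basis vector with 1 in position 7.
<x_7, y> = y_7 = 4
As n -> infinity, <x_n, y> -> 0, confirming weak convergence of (x_n) to 0.

4


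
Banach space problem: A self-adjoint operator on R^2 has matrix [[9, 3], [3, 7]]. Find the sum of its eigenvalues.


For a self-adjoint (symmetric) matrix, the eigenvalues are real.
The sum of eigenvalues equals the trace of the matrix.
trace = 9 + 7 = 16

16


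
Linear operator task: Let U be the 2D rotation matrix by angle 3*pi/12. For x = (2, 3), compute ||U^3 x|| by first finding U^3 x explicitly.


U is a rotation by theta = 3*pi/12
U^3 = rotation by 3*theta = 9*pi/12
cos(9*pi/12) = -0.7071, sin(9*pi/12) = 0.7071
U^3 x = (-0.7071 * 2 - 0.7071 * 3, 0.7071 * 2 + -0.7071 * 3)
= (-3.5355, -0.7071)
||U^3 x|| = sqrt((-3.5355)^2 + (-0.7071)^2) = sqrt(13.0000) = 3.6056

3.6056


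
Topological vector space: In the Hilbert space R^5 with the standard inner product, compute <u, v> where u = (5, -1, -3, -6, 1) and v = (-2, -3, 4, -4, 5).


Computing the standard inner product <u, v> = sum u_i * v_i
= 5*-2 + -1*-3 + -3*4 + -6*-4 + 1*5
= -10 + 3 + -12 + 24 + 5
= 10

10


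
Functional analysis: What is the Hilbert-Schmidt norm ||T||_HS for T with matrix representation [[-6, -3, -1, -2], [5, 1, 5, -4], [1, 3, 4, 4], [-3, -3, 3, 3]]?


The Hilbert-Schmidt norm is sqrt(sum of squares of all entries).
Sum of squares = (-6)^2 + (-3)^2 + (-1)^2 + (-2)^2 + 5^2 + 1^2 + 5^2 + (-4)^2 + 1^2 + 3^2 + 4^2 + 4^2 + (-3)^2 + (-3)^2 + 3^2 + 3^2
= 36 + 9 + 1 + 4 + 25 + 1 + 25 + 16 + 1 + 9 + 16 + 16 + 9 + 9 + 9 + 9 = 195
||T||_HS = sqrt(195) = 13.9642

13.9642


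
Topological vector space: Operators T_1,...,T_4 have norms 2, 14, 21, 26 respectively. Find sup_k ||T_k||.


By the Uniform Boundedness Principle, the supremum of norms is finite.
sup_k ||T_k|| = max(2, 14, 21, 26) = 26

26


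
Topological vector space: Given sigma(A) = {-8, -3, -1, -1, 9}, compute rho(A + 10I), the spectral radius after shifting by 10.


Spectrum of A + 10I = {2, 7, 9, 9, 19}
Spectral radius = max |lambda| over the shifted spectrum
= max(2, 7, 9, 9, 19) = 19

19


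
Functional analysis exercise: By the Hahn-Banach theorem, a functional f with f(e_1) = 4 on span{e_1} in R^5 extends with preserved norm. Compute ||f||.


The norm of f is given by ||f|| = sup_{||x||=1} |f(x)|.
On span{e_1}, ||e_1|| = 1, so ||f|| = |f(e_1)| / ||e_1||
= |4| / 1 = 4.0000

4.0000


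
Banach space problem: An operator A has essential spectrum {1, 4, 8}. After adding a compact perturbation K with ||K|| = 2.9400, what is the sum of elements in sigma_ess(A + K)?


By Weyl's theorem, the essential spectrum is invariant under compact perturbations.
sigma_ess(A + K) = sigma_ess(A) = {1, 4, 8}
Sum = 1 + 4 + 8 = 13

13


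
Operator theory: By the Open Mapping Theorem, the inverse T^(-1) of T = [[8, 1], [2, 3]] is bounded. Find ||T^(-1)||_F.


det(T) = 8*3 - 1*2 = 22
T^(-1) = (1/22) * [[3, -1], [-2, 8]] = [[0.1364, -0.0455], [-0.0909, 0.3636]]
||T^(-1)||_F^2 = 0.1364^2 + (-0.0455)^2 + (-0.0909)^2 + 0.3636^2 = 0.1612
||T^(-1)||_F = sqrt(0.1612) = 0.4014

0.4014


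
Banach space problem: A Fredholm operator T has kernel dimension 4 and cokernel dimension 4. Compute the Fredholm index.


The Fredholm index is defined as ind(T) = dim(ker T) - dim(coker T)
= 4 - 4
= 0

0


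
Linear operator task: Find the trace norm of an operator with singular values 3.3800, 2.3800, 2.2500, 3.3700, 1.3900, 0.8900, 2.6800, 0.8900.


The nuclear norm is the sum of all singular values.
||T||_1 = 3.3800 + 2.3800 + 2.2500 + 3.3700 + 1.3900 + 0.8900 + 2.6800 + 0.8900
= 17.2300

17.2300


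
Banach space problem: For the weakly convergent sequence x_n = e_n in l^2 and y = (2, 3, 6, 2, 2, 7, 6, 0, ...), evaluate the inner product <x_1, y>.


x_1 = e_1 is the standard basis vector with 1 in position 1.
<x_1, y> = y_1 = 2
As n -> infinity, <x_n, y> -> 0, confirming weak convergence of (x_n) to 0.

2


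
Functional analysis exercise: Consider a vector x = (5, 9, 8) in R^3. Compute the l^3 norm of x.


The l^3 norm = (sum |x_i|^3)^(1/3)
Sum of 3th powers = 125 + 729 + 512 = 1366
||x||_3 = (1366)^(1/3) = 11.0956

11.0956


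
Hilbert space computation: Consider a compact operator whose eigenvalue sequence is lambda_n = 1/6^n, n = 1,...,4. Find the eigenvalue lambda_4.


The eigenvalue formula gives lambda_4 = 1/6^4
= 1/1296
= 7.7160e-04

7.7160e-04


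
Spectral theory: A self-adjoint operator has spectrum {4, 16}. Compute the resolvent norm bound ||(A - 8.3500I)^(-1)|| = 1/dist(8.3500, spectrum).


dist(8.3500, {4, 16}) = min(|8.3500 - 4|, |8.3500 - 16|)
= min(4.3500, 7.6500) = 4.3500
Resolvent bound = 1/4.3500 = 0.2299

0.2299


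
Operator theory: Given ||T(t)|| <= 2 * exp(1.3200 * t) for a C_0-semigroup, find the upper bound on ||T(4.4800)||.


||T(4.4800)|| <= 2 * exp(1.3200 * 4.4800)
= 2 * exp(5.9136)
= 2 * 370.0359
= 740.0718

740.0718


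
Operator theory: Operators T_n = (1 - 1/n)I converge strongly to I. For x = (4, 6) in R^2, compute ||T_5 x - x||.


T_5 x - x = (1 - 1/5)x - x = -x/5
||x|| = sqrt(52) = 7.2111
||T_5 x - x|| = ||x||/5 = 7.2111/5 = 1.4422

1.4422


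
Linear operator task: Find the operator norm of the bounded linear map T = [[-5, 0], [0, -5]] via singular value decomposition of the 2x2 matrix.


A^T A = [[25, 0], [0, 25]]
trace(A^T A) = 50, det(A^T A) = 625
discriminant = 50^2 - 4*625 = 0
Largest eigenvalue of A^T A = (trace + sqrt(disc))/2 = 25.0000
||T|| = sqrt(25.0000) = 5.0000

5.0000


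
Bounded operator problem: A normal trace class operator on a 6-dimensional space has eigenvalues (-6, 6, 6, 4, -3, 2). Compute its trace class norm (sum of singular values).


For a normal operator, singular values equal |eigenvalues|.
Trace norm = sum |lambda_i| = 6 + 6 + 6 + 4 + 3 + 2
= 27

27


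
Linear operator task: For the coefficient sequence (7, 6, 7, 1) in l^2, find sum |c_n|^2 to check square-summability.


sum |c_n|^2 = 7^2 + 6^2 + 7^2 + 1^2
= 49 + 36 + 49 + 1
= 135

135


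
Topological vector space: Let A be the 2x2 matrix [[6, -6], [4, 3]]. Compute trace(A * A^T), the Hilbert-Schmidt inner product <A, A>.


trace(A * A^T) = sum of squares of all entries
= 6^2 + (-6)^2 + 4^2 + 3^2
= 36 + 36 + 16 + 9
= 97

97


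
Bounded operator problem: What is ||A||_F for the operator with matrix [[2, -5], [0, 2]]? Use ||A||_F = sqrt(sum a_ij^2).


||A||_F^2 = sum a_ij^2
= 2^2 + (-5)^2 + 0^2 + 2^2
= 4 + 25 + 0 + 4 = 33
||A||_F = sqrt(33) = 5.7446

5.7446


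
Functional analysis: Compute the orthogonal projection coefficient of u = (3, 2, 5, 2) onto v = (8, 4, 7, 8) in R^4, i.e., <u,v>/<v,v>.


Computing <u,v> = 3*8 + 2*4 + 5*7 + 2*8 = 83
Computing <v,v> = 8^2 + 4^2 + 7^2 + 8^2 = 193
Projection coefficient = 83/193 = 0.4301

0.4301


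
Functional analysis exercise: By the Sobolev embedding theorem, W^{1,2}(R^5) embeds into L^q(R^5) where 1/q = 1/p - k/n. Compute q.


Using the Sobolev embedding formula: 1/q = 1/p - k/n
1/q = 1/2 - 1/5 = 3/10
q = 1/(3/10) = 10/3 = 3.3333

3.3333


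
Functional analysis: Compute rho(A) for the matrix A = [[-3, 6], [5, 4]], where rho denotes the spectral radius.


For a 2x2 matrix, eigenvalues satisfy lambda^2 - (trace)*lambda + det = 0
trace = -3 + 4 = 1
det = -3*4 - 6*5 = -42
discriminant = 1^2 - 4*(-42) = 169
spectral radius = max |eigenvalue| = 7.0000

7.0000


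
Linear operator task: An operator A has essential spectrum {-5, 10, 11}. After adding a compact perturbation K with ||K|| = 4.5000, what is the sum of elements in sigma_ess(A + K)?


By Weyl's theorem, the essential spectrum is invariant under compact perturbations.
sigma_ess(A + K) = sigma_ess(A) = {-5, 10, 11}
Sum = -5 + 10 + 11 = 16

16


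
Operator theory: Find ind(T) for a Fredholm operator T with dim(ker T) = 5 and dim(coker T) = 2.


The Fredholm index is defined as ind(T) = dim(ker T) - dim(coker T)
= 5 - 2
= 3

3


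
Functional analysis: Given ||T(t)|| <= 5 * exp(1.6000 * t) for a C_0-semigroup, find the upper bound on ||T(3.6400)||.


||T(3.6400)|| <= 5 * exp(1.6000 * 3.6400)
= 5 * exp(5.8240)
= 5 * 338.3226
= 1691.6132

1691.6132


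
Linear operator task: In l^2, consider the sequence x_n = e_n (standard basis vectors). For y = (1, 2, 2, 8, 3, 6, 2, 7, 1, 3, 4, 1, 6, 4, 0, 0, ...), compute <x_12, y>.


x_12 = e_12 is the standard basis vector with 1 in position 12.
<x_12, y> = y_12 = 1
As n -> infinity, <x_n, y> -> 0, confirming weak convergence of (x_n) to 0.

1


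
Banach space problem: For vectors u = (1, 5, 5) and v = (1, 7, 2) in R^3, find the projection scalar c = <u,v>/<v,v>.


Computing <u,v> = 1*1 + 5*7 + 5*2 = 46
Computing <v,v> = 1^2 + 7^2 + 2^2 = 54
Projection coefficient = 46/54 = 0.8519

0.8519


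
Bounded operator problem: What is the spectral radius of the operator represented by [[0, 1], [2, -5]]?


For a 2x2 matrix, eigenvalues satisfy lambda^2 - (trace)*lambda + det = 0
trace = 0 + -5 = -5
det = 0*-5 - 1*2 = -2
discriminant = (-5)^2 - 4*(-2) = 33
spectral radius = max |eigenvalue| = 5.3723

5.3723


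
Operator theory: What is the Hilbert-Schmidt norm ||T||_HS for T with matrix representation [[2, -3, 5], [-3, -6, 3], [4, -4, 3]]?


The Hilbert-Schmidt norm is sqrt(sum of squares of all entries).
Sum of squares = 2^2 + (-3)^2 + 5^2 + (-3)^2 + (-6)^2 + 3^2 + 4^2 + (-4)^2 + 3^2
= 4 + 9 + 25 + 9 + 36 + 9 + 16 + 16 + 9 = 133
||T||_HS = sqrt(133) = 11.5326

11.5326


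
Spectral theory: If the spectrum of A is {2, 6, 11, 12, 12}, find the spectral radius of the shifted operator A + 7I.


Spectrum of A + 7I = {9, 13, 18, 19, 19}
Spectral radius = max |lambda| over the shifted spectrum
= max(9, 13, 18, 19, 19) = 19

19


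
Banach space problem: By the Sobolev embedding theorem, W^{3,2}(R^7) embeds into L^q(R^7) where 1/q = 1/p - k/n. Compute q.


Using the Sobolev embedding formula: 1/q = 1/p - k/n
1/q = 1/2 - 3/7 = 1/14
q = 1/(1/14) = 14

14.0000


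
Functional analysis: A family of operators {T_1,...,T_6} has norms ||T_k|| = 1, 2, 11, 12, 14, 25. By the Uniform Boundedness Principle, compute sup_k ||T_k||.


By the Uniform Boundedness Principle, the supremum of norms is finite.
sup_k ||T_k|| = max(1, 2, 11, 12, 14, 25) = 25

25


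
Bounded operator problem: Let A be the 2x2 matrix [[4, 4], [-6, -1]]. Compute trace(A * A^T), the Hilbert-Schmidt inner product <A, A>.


trace(A * A^T) = sum of squares of all entries
= 4^2 + 4^2 + (-6)^2 + (-1)^2
= 16 + 16 + 36 + 1
= 69

69


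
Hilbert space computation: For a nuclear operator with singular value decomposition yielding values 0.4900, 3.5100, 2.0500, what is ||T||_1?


The nuclear norm is the sum of all singular values.
||T||_1 = 0.4900 + 3.5100 + 2.0500
= 6.0500

6.0500


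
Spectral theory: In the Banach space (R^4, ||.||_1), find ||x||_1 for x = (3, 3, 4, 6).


The l^1 norm equals the sum of absolute values of all components.
||x||_1 = 3 + 3 + 4 + 6
= 16

16.0000


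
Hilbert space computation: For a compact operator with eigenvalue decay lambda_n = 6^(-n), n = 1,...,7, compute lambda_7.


The eigenvalue formula gives lambda_7 = 1/6^7
= 1/279936
= 3.5722e-06

3.5722e-06


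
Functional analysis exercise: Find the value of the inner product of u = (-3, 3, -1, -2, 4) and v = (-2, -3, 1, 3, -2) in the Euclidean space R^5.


Computing the standard inner product <u, v> = sum u_i * v_i
= -3*-2 + 3*-3 + -1*1 + -2*3 + 4*-2
= 6 + -9 + -1 + -6 + -8
= -18

-18


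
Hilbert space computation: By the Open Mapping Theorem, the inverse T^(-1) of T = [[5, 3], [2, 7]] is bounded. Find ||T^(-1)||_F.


det(T) = 5*7 - 3*2 = 29
T^(-1) = (1/29) * [[7, -3], [-2, 5]] = [[0.2414, -0.1034], [-0.0690, 0.1724]]
||T^(-1)||_F^2 = 0.2414^2 + (-0.1034)^2 + (-0.0690)^2 + 0.1724^2 = 0.1034
||T^(-1)||_F = sqrt(0.1034) = 0.3216

0.3216


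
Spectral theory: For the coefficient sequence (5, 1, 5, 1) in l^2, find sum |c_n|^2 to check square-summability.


sum |c_n|^2 = 5^2 + 1^2 + 5^2 + 1^2
= 25 + 1 + 25 + 1
= 52

52


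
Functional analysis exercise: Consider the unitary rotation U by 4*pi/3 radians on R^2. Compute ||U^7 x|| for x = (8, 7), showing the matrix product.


U is a rotation by theta = 4*pi/3
U^7 = rotation by 7*theta = 28*pi/3 = 4*pi/3 (mod 2*pi)
cos(4*pi/3) = -0.5000, sin(4*pi/3) = -0.8660
U^7 x = (-0.5000 * 8 - -0.8660 * 7, -0.8660 * 8 + -0.5000 * 7)
= (2.0622, -10.4282)
||U^7 x|| = sqrt(2.0622^2 + (-10.4282)^2) = sqrt(113.0000) = 10.6301

10.6301


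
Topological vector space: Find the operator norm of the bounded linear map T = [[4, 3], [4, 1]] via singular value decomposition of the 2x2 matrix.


A^T A = [[32, 16], [16, 10]]
trace(A^T A) = 42, det(A^T A) = 64
discriminant = 42^2 - 4*64 = 1508
Largest eigenvalue of A^T A = (trace + sqrt(disc))/2 = 40.4165
||T|| = sqrt(40.4165) = 6.3574

6.3574


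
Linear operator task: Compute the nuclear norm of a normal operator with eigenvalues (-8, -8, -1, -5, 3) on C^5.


For a normal operator, singular values equal |eigenvalues|.
Trace norm = sum |lambda_i| = 8 + 8 + 1 + 5 + 3
= 25

25


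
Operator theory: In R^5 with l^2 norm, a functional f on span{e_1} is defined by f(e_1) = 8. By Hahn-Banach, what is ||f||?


The norm of f is given by ||f|| = sup_{||x||=1} |f(x)|.
On span{e_1}, ||e_1|| = 1, so ||f|| = |f(e_1)| / ||e_1||
= |8| / 1 = 8.0000

8.0000


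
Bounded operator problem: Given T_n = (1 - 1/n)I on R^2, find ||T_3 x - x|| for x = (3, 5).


T_3 x - x = (1 - 1/3)x - x = -x/3
||x|| = sqrt(34) = 5.8310
||T_3 x - x|| = ||x||/3 = 5.8310/3 = 1.9437

1.9437


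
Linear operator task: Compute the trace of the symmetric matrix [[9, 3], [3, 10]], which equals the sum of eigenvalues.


For a self-adjoint (symmetric) matrix, the eigenvalues are real.
The sum of eigenvalues equals the trace of the matrix.
trace = 9 + 10 = 19

19


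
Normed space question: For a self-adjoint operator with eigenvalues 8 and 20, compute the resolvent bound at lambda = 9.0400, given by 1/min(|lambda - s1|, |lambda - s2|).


dist(9.0400, {8, 20}) = min(|9.0400 - 8|, |9.0400 - 20|)
= min(1.0400, 10.9600) = 1.0400
Resolvent bound = 1/1.0400 = 0.9615

0.9615


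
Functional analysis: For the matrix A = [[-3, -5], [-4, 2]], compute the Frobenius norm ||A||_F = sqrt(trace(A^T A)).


||A||_F^2 = sum a_ij^2
= (-3)^2 + (-5)^2 + (-4)^2 + 2^2
= 9 + 25 + 16 + 4 = 54
||A||_F = sqrt(54) = 7.3485

7.3485


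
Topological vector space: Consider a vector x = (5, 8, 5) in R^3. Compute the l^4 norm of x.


The l^4 norm = (sum |x_i|^4)^(1/4)
Sum of 4th powers = 625 + 4096 + 625 = 5346
||x||_4 = (5346)^(1/4) = 8.5508

8.5508


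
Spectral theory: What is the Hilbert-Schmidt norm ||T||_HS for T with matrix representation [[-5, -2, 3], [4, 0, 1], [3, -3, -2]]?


The Hilbert-Schmidt norm is sqrt(sum of squares of all entries).
Sum of squares = (-5)^2 + (-2)^2 + 3^2 + 4^2 + 0^2 + 1^2 + 3^2 + (-3)^2 + (-2)^2
= 25 + 4 + 9 + 16 + 0 + 1 + 9 + 9 + 4 = 77
||T||_HS = sqrt(77) = 8.7750

8.7750


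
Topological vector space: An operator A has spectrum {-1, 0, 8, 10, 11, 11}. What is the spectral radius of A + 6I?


Spectrum of A + 6I = {5, 6, 14, 16, 17, 17}
Spectral radius = max |lambda| over the shifted spectrum
= max(5, 6, 14, 16, 17, 17) = 17

17


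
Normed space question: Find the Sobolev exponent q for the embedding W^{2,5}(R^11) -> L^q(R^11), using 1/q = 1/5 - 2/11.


Using the Sobolev embedding formula: 1/q = 1/p - k/n
1/q = 1/5 - 2/11 = 1/55
q = 1/(1/55) = 55

55.0000


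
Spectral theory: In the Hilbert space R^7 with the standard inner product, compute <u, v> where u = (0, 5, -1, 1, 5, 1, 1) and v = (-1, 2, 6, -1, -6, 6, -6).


Computing the standard inner product <u, v> = sum u_i * v_i
= 0*-1 + 5*2 + -1*6 + 1*-1 + 5*-6 + 1*6 + 1*-6
= 0 + 10 + -6 + -1 + -30 + 6 + -6
= -27

-27


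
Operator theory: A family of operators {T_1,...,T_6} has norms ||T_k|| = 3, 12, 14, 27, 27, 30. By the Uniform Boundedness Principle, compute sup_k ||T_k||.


By the Uniform Boundedness Principle, the supremum of norms is finite.
sup_k ||T_k|| = max(3, 12, 14, 27, 27, 30) = 30

30


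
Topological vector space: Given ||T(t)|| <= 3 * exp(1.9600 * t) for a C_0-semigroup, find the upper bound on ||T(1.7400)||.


||T(1.7400)|| <= 3 * exp(1.9600 * 1.7400)
= 3 * exp(3.4104)
= 3 * 30.2774
= 90.8321

90.8321


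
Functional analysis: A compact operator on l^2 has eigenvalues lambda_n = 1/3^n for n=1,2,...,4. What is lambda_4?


The eigenvalue formula gives lambda_4 = 1/3^4
= 1/81
= 0.0123

0.0123


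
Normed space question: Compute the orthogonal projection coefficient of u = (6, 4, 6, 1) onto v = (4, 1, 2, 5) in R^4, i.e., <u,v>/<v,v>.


Computing <u,v> = 6*4 + 4*1 + 6*2 + 1*5 = 45
Computing <v,v> = 4^2 + 1^2 + 2^2 + 5^2 = 46
Projection coefficient = 45/46 = 0.9783

0.9783


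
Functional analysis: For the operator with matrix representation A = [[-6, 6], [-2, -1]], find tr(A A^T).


trace(A * A^T) = sum of squares of all entries
= (-6)^2 + 6^2 + (-2)^2 + (-1)^2
= 36 + 36 + 4 + 1
= 77

77


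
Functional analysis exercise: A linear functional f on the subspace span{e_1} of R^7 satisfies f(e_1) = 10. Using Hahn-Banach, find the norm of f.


The norm of f is given by ||f|| = sup_{||x||=1} |f(x)|.
On span{e_1}, ||e_1|| = 1, so ||f|| = |f(e_1)| / ||e_1||
= |10| / 1 = 10.0000

10.0000


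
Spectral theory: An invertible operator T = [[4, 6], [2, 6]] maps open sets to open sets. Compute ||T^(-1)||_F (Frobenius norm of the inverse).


det(T) = 4*6 - 6*2 = 12
T^(-1) = (1/12) * [[6, -6], [-2, 4]] = [[0.5000, -0.5000], [-0.1667, 0.3333]]
||T^(-1)||_F^2 = 0.5000^2 + (-0.5000)^2 + (-0.1667)^2 + 0.3333^2 = 0.6389
||T^(-1)||_F = sqrt(0.6389) = 0.7993

0.7993


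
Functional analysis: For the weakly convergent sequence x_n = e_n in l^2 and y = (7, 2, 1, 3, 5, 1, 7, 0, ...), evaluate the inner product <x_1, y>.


x_1 = e_1 is the standard basis vector with 1 in position 1.
<x_1, y> = y_1 = 7
As n -> infinity, <x_n, y> -> 0, confirming weak convergence of (x_n) to 0.

7


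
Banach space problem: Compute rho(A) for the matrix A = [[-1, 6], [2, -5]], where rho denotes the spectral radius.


For a 2x2 matrix, eigenvalues satisfy lambda^2 - (trace)*lambda + det = 0
trace = -1 + -5 = -6
det = -1*-5 - 6*2 = -7
discriminant = (-6)^2 - 4*(-7) = 64
spectral radius = max |eigenvalue| = 7.0000

7.0000


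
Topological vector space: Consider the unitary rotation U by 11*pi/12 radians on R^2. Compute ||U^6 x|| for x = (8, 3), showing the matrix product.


U is a rotation by theta = 11*pi/12
U^6 = rotation by 6*theta = 66*pi/12 = 18*pi/12 (mod 2*pi)
cos(18*pi/12) = 0.0000, sin(18*pi/12) = -1.0000
U^6 x = (0.0000 * 8 - -1.0000 * 3, -1.0000 * 8 + 0.0000 * 3)
= (3.0000, -8.0000)
||U^6 x|| = sqrt(3.0000^2 + (-8.0000)^2) = sqrt(73.0000) = 8.5440

8.5440


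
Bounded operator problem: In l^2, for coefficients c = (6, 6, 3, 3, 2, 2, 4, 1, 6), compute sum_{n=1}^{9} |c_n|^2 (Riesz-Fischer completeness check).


sum |c_n|^2 = 6^2 + 6^2 + 3^2 + 3^2 + 2^2 + 2^2 + 4^2 + 1^2 + 6^2
= 36 + 36 + 9 + 9 + 4 + 4 + 16 + 1 + 36
= 151

151


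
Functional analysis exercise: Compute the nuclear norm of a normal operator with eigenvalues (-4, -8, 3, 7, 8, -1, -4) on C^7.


For a normal operator, singular values equal |eigenvalues|.
Trace norm = sum |lambda_i| = 4 + 8 + 3 + 7 + 8 + 1 + 4
= 35

35


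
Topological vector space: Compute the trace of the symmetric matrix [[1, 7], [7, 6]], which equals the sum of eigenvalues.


For a self-adjoint (symmetric) matrix, the eigenvalues are real.
The sum of eigenvalues equals the trace of the matrix.
trace = 1 + 6 = 7

7


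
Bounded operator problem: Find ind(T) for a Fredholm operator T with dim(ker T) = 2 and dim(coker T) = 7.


The Fredholm index is defined as ind(T) = dim(ker T) - dim(coker T)
= 2 - 7
= -5

-5


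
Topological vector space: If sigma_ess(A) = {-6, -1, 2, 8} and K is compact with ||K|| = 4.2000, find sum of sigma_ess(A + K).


By Weyl's theorem, the essential spectrum is invariant under compact perturbations.
sigma_ess(A + K) = sigma_ess(A) = {-6, -1, 2, 8}
Sum = -6 + -1 + 2 + 8 = 3

3


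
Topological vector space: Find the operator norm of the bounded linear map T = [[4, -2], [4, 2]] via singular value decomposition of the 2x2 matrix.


A^T A = [[32, 0], [0, 8]]
trace(A^T A) = 40, det(A^T A) = 256
discriminant = 40^2 - 4*256 = 576
Largest eigenvalue of A^T A = (trace + sqrt(disc))/2 = 32.0000
||T|| = sqrt(32.0000) = 5.6569

5.6569


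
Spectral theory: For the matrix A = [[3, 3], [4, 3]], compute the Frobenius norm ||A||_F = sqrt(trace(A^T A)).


||A||_F^2 = sum a_ij^2
= 3^2 + 3^2 + 4^2 + 3^2
= 9 + 9 + 16 + 9 = 43
||A||_F = sqrt(43) = 6.5574

6.5574


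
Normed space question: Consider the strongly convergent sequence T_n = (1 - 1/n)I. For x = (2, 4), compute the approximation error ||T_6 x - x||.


T_6 x - x = (1 - 1/6)x - x = -x/6
||x|| = sqrt(20) = 4.4721
||T_6 x - x|| = ||x||/6 = 4.4721/6 = 0.7454

0.7454


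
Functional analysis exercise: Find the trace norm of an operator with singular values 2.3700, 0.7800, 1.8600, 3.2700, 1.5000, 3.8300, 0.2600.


The nuclear norm is the sum of all singular values.
||T||_1 = 2.3700 + 0.7800 + 1.8600 + 3.2700 + 1.5000 + 3.8300 + 0.2600
= 13.8700

13.8700


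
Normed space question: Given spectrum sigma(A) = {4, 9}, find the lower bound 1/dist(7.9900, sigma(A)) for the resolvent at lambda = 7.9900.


dist(7.9900, {4, 9}) = min(|7.9900 - 4|, |7.9900 - 9|)
= min(3.9900, 1.0100) = 1.0100
Resolvent bound = 1/1.0100 = 0.9901

0.9901


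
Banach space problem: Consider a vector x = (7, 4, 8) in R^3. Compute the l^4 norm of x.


The l^4 norm = (sum |x_i|^4)^(1/4)
Sum of 4th powers = 2401 + 256 + 4096 = 6753
||x||_4 = (6753)^(1/4) = 9.0651

9.0651


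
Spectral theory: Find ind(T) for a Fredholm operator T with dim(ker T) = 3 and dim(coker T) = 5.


The Fredholm index is defined as ind(T) = dim(ker T) - dim(coker T)
= 3 - 5
= -2

-2


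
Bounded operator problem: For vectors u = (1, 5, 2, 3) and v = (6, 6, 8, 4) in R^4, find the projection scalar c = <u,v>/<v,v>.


Computing <u,v> = 1*6 + 5*6 + 2*8 + 3*4 = 64
Computing <v,v> = 6^2 + 6^2 + 8^2 + 4^2 = 152
Projection coefficient = 64/152 = 0.4211

0.4211


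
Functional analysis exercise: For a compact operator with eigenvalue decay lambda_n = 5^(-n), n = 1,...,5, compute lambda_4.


The eigenvalue formula gives lambda_4 = 1/5^4
= 1/625
= 0.0016

0.0016


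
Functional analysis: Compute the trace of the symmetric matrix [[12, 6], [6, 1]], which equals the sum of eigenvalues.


For a self-adjoint (symmetric) matrix, the eigenvalues are real.
The sum of eigenvalues equals the trace of the matrix.
trace = 12 + 1 = 13

13


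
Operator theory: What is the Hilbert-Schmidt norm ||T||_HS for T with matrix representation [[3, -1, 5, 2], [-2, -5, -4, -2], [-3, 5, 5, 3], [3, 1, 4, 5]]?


The Hilbert-Schmidt norm is sqrt(sum of squares of all entries).
Sum of squares = 3^2 + (-1)^2 + 5^2 + 2^2 + (-2)^2 + (-5)^2 + (-4)^2 + (-2)^2 + (-3)^2 + 5^2 + 5^2 + 3^2 + 3^2 + 1^2 + 4^2 + 5^2
= 9 + 1 + 25 + 4 + 4 + 25 + 16 + 4 + 9 + 25 + 25 + 9 + 9 + 1 + 16 + 25 = 207
||T||_HS = sqrt(207) = 14.3875

14.3875


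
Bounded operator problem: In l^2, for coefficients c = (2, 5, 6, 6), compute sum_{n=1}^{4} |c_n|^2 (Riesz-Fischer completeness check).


sum |c_n|^2 = 2^2 + 5^2 + 6^2 + 6^2
= 4 + 25 + 36 + 36
= 101

101


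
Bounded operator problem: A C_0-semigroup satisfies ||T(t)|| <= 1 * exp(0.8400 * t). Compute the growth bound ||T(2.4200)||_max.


||T(2.4200)|| <= 1 * exp(0.8400 * 2.4200)
= 1 * exp(2.0328)
= 1 * 7.6354
= 7.6354

7.6354


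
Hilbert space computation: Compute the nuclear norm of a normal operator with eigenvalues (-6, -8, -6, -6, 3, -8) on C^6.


For a normal operator, singular values equal |eigenvalues|.
Trace norm = sum |lambda_i| = 6 + 8 + 6 + 6 + 3 + 8
= 37

37


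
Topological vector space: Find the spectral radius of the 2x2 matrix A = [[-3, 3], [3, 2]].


For a 2x2 matrix, eigenvalues satisfy lambda^2 - (trace)*lambda + det = 0
trace = -3 + 2 = -1
det = -3*2 - 3*3 = -15
discriminant = (-1)^2 - 4*(-15) = 61
spectral radius = max |eigenvalue| = 4.4051

4.4051
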